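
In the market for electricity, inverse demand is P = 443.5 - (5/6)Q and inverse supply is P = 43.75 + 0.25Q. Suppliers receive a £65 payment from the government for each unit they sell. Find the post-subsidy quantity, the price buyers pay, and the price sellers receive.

Q' = 429; buyers pay £86; sellers receive £151

Pre-subsidy: 443.5 - (5/6)Q = 43.75 + 0.25Q gives Q* = 369 and P* = 136.
With the subsidy, sellers receive Ps = Pb + 65 for each unit, where Pb is the price buyers pay.
On the curves, Pb = 443.5 - (5/6)Q and Ps = 43.75 + 0.25Q; the wedge Ps − Pb = 65 gives 43.75 + 0.25Q − (443.5 - (5/6)Q) = 65, so Q' = 429.
Then Pb = 443.5 − (5/6)·429 = 86 and Ps = 43.75 + 0.25·429 = 151.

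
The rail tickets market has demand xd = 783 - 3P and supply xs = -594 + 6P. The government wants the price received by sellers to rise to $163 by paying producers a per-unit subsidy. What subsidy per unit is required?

At a seller price of 163, quantity supplied is -594 + 6·163 = 384.
Buyers absorb 384 only when they pay Pb with 783 − 3·Pb = 384, i.e. Pb = 133.
s = Ps − Pb = 163 − 133 = 30.

Required subsidy s = $30 per unit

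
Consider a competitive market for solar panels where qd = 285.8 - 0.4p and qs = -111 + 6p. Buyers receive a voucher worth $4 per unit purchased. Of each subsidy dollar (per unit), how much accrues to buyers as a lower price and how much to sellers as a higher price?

Pre-subsidy: 285.8 - 0.4p = -111 + 6p gives p* = 62, q* = 261.
With the rebate, buyers effectively pay pb = ps − 4, where ps is the price sellers receive.
Demand in terms of ps becomes qd = 285.8 − 0.4(ps − 4) = 287.4 - 0.4ps. Setting this equal to supply: 287.4 - 0.4ps = -111 + 6ps, so ps = 62.25.
Buyers pay pb = 62.25 − 4 = 58.25; q' = -111 + 6·62.25 = 262.5.
Buyers' price falls by p* − pb = 62 − 58.25 = 3.75; sellers' price rises by ps − p* = 62.25 − 62 = 0.25.

Buyers gain $3.75 per unit; sellers gain $0.25 per unit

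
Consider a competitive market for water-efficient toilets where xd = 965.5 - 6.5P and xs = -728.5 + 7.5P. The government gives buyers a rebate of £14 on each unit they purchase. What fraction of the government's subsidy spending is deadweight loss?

DWL / government spending = 195/1822

Pre-subsidy: 965.5 - 6.5P = -728.5 + 7.5P gives P* = 121, x* = 179.
With the rebate, buyers effectively pay Pb = Ps − 14, where Ps is the price sellers receive.
Demand in terms of Ps becomes xd = 965.5 − 6.5(Ps − 14) = 1056.5 - 6.5Ps. Setting this equal to supply: 1056.5 - 6.5Ps = -728.5 + 7.5Ps, so Ps = 127.5.
Buyers pay Pb = 127.5 − 14 = 113.5; x' = -728.5 + 7.5·127.5 = 227.75.
ΔCS = ½(179 + 227.75)(121 − 113.5) = 1525.3125; ΔPS = ½(179 + 227.75)(127.5 − 121) = 1321.9375.
Government spending = 14 × 227.75 = 3188.5.
DWL = ½ × 14 × (227.75 − 179) = 341.25; fraction = 341.25 / 3188.5 = 195/1822.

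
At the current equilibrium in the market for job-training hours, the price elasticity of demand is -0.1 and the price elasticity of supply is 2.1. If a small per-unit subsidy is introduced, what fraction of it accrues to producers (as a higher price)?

Producer share = 1/22

For a small subsidy around the equilibrium, the benefit split depends on the relative slopes, which at a point are proportional to the elasticities.
Buyer share = εs/(εs + |εd|) = 2.1/(2.1 + 0.1) = 21/22; seller share = |εd|/(εs + |εd|) = 1/22.
So producers capture 1/22 of the subsidy.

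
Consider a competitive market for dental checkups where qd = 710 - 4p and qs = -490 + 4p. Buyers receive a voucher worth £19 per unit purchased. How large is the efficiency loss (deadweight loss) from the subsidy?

Pre-subsidy: 710 - 4p = -490 + 4p gives p* = 150, q* = 110.
With the rebate, buyers effectively pay pb = ps − 19, where ps is the price sellers receive.
Demand in terms of ps becomes qd = 710 − 4(ps − 19) = 786 - 4ps. Setting this equal to supply: 786 - 4ps = -490 + 4ps, so ps = 159.5.
Buyers pay pb = 159.5 − 19 = 140.5; q' = -490 + 4·159.5 = 148.
The subsidy expands output by 148 − 110 = 38 past the efficient level; on those units the gap between marginal cost and willingness to pay runs from 0 up to 19.
DWL = ½ × 19 × 38 = 361.

Deadweight loss = £361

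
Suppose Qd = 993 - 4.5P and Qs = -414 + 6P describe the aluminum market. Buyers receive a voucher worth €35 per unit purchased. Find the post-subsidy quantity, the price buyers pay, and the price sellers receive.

Q' = 480; buyers pay €114; sellers receive €149

Pre-subsidy: 993 - 4.5P = -414 + 6P gives P* = 134, Q* = 390.
With the rebate, buyers effectively pay Pb = Ps − 35, where Ps is the price sellers receive.
Demand in terms of Ps becomes Qd = 993 − 4.5(Ps − 35) = 1150.5 - 4.5Ps. Setting this equal to supply: 1150.5 - 4.5Ps = -414 + 6Ps, so Ps = 149.
Buyers pay Pb = 149 − 35 = 114; Q' = -414 + 6·149 = 480.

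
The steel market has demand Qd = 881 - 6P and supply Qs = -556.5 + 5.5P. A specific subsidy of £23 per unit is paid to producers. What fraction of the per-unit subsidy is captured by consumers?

Pre-subsidy: 881 - 6P = -556.5 + 5.5P gives P* = 125, Q* = 131.
With the subsidy, sellers receive Ps = Pb + 23 for each unit, where Pb is the price buyers pay.
Supply in terms of Pb becomes Qs = -556.5 + 5.5(Pb + 23) = -430 + 5.5Pb. Setting this equal to demand: 881 - 6Pb = -430 + 5.5Pb, so Pb = 114.
Sellers receive Ps = 114 + 23 = 137; Q' = 881 − 6·114 = 197.
Buyers' price falls by P* − Pb = 125 − 114 = 11; sellers' price rises by Ps − P* = 137 − 125 = 12.
So consumers capture 11/23 = 11/23 of each unit of subsidy.

Consumer share = 11/23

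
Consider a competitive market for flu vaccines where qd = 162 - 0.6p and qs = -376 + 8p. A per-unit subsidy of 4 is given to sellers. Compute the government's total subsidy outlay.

Government cost = 21792/43

Pre-subsidy: 162 - 0.6p = -376 + 8p gives p* = 2690/43, q* = 5352/43.
With the subsidy, sellers receive ps = pb + 4 for each unit, where pb is the price buyers pay.
Supply in terms of pb becomes qs = -376 + 8(pb + 4) = -344 + 8pb. Setting this equal to demand: 162 - 0.6pb = -344 + 8pb, so pb = 2530/43.
Sellers receive ps = 2530/43 + 4 = 2702/43; q' = 162 − 0.6·(2530/43) = 5448/43.
Government outlay = subsidy × quantity = 4 × 5448/43 = 21792/43.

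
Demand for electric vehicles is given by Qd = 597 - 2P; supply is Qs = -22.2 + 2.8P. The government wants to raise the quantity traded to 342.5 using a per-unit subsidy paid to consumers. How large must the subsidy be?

At Q = 342.5, invert demand for the buyer price: Pb = (597 − 342.5)/2 = 127.25; invert supply for the seller price: Ps = (342.5 − (-22.2))/2.8 = 130.25.
The subsidy must fill the gap: s = Ps − Pb = 130.25 − 127.25 = 3.

Required subsidy s = 3 per unit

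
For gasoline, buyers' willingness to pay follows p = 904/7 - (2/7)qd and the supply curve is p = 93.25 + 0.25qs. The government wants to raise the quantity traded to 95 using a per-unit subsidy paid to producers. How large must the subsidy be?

Required subsidy s = 15 per unit

At q = 95, from the demand curve buyers pay pb = 904/7 − (2/7)·95 = 102; from the supply curve sellers need ps = 93.25 + 0.25·95 = 117.
The subsidy must fill the gap: s = ps − pb = 117 − 102 = 15.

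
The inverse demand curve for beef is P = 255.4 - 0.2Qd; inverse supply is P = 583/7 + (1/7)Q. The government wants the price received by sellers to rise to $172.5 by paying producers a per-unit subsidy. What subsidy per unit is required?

At a seller price of 172.5, quantity supplied is -583 + 7·172.5 = 624.5.
Buyers absorb 624.5 only when they pay Pb = 255.4 − 0.2·624.5 = 130.5.
s = Ps − Pb = 172.5 − 130.5 = 42.

Required subsidy s = $42 per unit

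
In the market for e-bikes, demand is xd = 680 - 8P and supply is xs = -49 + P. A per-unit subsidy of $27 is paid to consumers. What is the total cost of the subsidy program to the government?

Pre-subsidy: 680 - 8P = -49 + P gives P* = 81, x* = 32.
With the rebate, buyers effectively pay Pb = Ps − 27, where Ps is the price sellers receive.
Demand in terms of Ps becomes xd = 680 − 8(Ps − 27) = 896 - 8Ps. Setting this equal to supply: 896 - 8Ps = -49 + Ps, so Ps = 105.
Buyers pay Pb = 105 − 27 = 78; x' = -49 + 1·105 = 56.
Government outlay = subsidy × quantity = 27 × 56 = 1512.

Government cost = $1512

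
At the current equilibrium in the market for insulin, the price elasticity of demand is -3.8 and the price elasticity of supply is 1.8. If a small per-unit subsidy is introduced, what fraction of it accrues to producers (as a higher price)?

For a small subsidy around the equilibrium, the benefit split depends on the relative slopes, which at a point are proportional to the elasticities.
Buyer share = εs/(εs + |εd|) = 1.8/(1.8 + 3.8) = 9/28; seller share = |εd|/(εs + |εd|) = 19/28.
So producers capture 19/28 of the subsidy.

Producer share = 19/28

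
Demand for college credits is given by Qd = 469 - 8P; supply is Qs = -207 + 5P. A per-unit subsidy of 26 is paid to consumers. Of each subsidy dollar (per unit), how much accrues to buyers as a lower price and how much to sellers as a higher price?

Buyers gain 10 per unit; sellers gain 16 per unit

Pre-subsidy: 469 - 8P = -207 + 5P gives P* = 52, Q* = 53.
With the rebate, buyers effectively pay Pb = Ps − 26, where Ps is the price sellers receive.
Demand in terms of Ps becomes Qd = 469 − 8(Ps − 26) = 677 - 8Ps. Setting this equal to supply: 677 - 8Ps = -207 + 5Ps, so Ps = 68.
Buyers pay Pb = 68 − 26 = 42; Q' = -207 + 5·68 = 133.
Buyers' price falls by P* − Pb = 52 − 42 = 10; sellers' price rises by Ps − P* = 68 − 52 = 16.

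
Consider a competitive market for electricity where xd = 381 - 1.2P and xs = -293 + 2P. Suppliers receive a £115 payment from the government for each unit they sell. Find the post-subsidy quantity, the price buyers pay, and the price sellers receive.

x' = 214.5; buyers pay £138.75; sellers receive £253.75

Pre-subsidy: 381 - 1.2P = -293 + 2P gives P* = 210.625, x* = 128.25.
With the subsidy, sellers receive Ps = Pb + 115 for each unit, where Pb is the price buyers pay.
Supply in terms of Pb becomes xs = -293 + 2(Pb + 115) = -63 + 2Pb. Setting this equal to demand: 381 - 1.2Pb = -63 + 2Pb, so Pb = 138.75.
Sellers receive Ps = 138.75 + 115 = 253.75; x' = 381 − 1.2·138.75 = 214.5.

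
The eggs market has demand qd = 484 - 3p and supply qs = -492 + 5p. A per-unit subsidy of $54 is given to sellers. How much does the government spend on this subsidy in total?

Pre-subsidy: 484 - 3p = -492 + 5p gives p* = 122, q* = 118.
With the subsidy, sellers receive ps = pb + 54 for each unit, where pb is the price buyers pay.
Supply in terms of pb becomes qs = -492 + 5(pb + 54) = -222 + 5pb. Setting this equal to demand: 484 - 3pb = -222 + 5pb, so pb = 88.25.
Sellers receive ps = 88.25 + 54 = 142.25; q' = 484 − 3·88.25 = 219.25.
Government outlay = subsidy × quantity = 54 × 219.25 = 11839.5.

Government cost = $11839.5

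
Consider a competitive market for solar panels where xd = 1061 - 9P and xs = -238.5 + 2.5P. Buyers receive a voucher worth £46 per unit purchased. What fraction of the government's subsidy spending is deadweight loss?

Pre-subsidy: 1061 - 9P = -238.5 + 2.5P gives P* = 113, x* = 44.
With the rebate, buyers effectively pay Pb = Ps − 46, where Ps is the price sellers receive.
Demand in terms of Ps becomes xd = 1061 − 9(Ps − 46) = 1475 - 9Ps. Setting this equal to supply: 1475 - 9Ps = -238.5 + 2.5Ps, so Ps = 149.
Buyers pay Pb = 149 − 46 = 103; x' = -238.5 + 2.5·149 = 134.
ΔCS = ½(44 + 134)(113 − 103) = 890; ΔPS = ½(44 + 134)(149 − 113) = 3204.
Government spending = 46 × 134 = 6164.
DWL = ½ × 46 × (134 − 44) = 2070; fraction = 2070 / 6164 = 45/134.

DWL / government spending = 45/134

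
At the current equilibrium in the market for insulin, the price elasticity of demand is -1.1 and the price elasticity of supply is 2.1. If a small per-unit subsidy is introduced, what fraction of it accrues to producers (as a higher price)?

For a small subsidy around the equilibrium, the benefit split depends on the relative slopes, which at a point are proportional to the elasticities.
Buyer share = εs/(εs + |εd|) = 2.1/(2.1 + 1.1) = 0.65625; seller share = |εd|/(εs + |εd|) = 0.34375.
So producers capture 0.34375 of the subsidy.

Producer share = 0.34375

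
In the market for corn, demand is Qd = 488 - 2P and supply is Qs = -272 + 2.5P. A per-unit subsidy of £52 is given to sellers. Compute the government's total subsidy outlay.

Government cost = £10816

Pre-subsidy: 488 - 2P = -272 + 2.5P gives P* = 1520/9, Q* = 1352/9.
With the subsidy, sellers receive Ps = Pb + 52 for each unit, where Pb is the price buyers pay.
Supply in terms of Pb becomes Qs = -272 + 2.5(Pb + 52) = -142 + 2.5Pb. Setting this equal to demand: 488 - 2Pb = -142 + 2.5Pb, so Pb = 140.
Sellers receive Ps = 140 + 52 = 192; Q' = 488 − 2·140 = 208.
Government outlay = subsidy × quantity = 52 × 208 = 10816.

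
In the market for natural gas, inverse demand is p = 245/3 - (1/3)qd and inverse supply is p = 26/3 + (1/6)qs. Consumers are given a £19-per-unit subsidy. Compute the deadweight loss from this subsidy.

Pre-subsidy: 245/3 - (1/3)q = 26/3 + (1/6)q gives q* = 146 and p* = 33.
With the rebate, buyers effectively pay pb = ps − 19, where ps is the price sellers receive.
On the curves, pb = 245/3 - (1/3)q and ps = 26/3 + (1/6)q; the wedge ps − pb = 19 gives 26/3 + (1/6)q − (245/3 - (1/3)q) = 19, so q' = 184.
Then pb = 245/3 − (1/3)·184 = 61/3 and ps = 26/3 + (1/6)·184 = 118/3.
The subsidy expands output by 184 − 146 = 38 past the efficient level; on those units the gap between marginal cost and willingness to pay runs from 0 up to 19.
DWL = ½ × 19 × 38 = 361.

Deadweight loss = £361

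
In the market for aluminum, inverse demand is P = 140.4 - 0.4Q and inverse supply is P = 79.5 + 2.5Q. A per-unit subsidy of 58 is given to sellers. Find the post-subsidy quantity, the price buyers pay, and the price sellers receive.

Q' = 41; buyers pay 124; sellers receive 182

Pre-subsidy: 140.4 - 0.4Q = 79.5 + 2.5Q gives Q* = 21 and P* = 132.
With the subsidy, sellers receive Ps = Pb + 58 for each unit, where Pb is the price buyers pay.
On the curves, Pb = 140.4 - 0.4Q and Ps = 79.5 + 2.5Q; the wedge Ps − Pb = 58 gives 79.5 + 2.5Q − (140.4 - 0.4Q) = 58, so Q' = 41.
Then Pb = 140.4 − 0.4·41 = 124 and Ps = 79.5 + 2.5·41 = 182.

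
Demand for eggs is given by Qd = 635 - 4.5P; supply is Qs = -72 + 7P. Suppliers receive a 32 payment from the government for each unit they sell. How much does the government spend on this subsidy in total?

Government cost = 14272

Pre-subsidy: 635 - 4.5P = -72 + 7P gives P* = 1414/23, Q* = 8242/23.
With the subsidy, sellers receive Ps = Pb + 32 for each unit, where Pb is the price buyers pay.
Supply in terms of Pb becomes Qs = -72 + 7(Pb + 32) = 152 + 7Pb. Setting this equal to demand: 635 - 4.5Pb = 152 + 7Pb, so Pb = 42.
Sellers receive Ps = 42 + 32 = 74; Q' = 635 − 4.5·42 = 446.
Government outlay = subsidy × quantity = 32 × 446 = 14272.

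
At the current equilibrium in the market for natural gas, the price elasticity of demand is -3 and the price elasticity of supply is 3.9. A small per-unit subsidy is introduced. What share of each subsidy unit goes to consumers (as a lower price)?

For a small subsidy around the equilibrium, the benefit split depends on the relative slopes, which at a point are proportional to the elasticities.
Buyer share = εs/(εs + |εd|) = 3.9/(3.9 + 3) = 13/23; seller share = |εd|/(εs + |εd|) = 10/23.

Consumer share = 13/23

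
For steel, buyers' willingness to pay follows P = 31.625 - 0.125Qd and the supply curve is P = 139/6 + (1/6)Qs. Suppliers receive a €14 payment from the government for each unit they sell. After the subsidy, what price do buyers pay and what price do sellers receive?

Buyers pay €22; sellers receive €36

Pre-subsidy: 31.625 - 0.125Q = 139/6 + (1/6)Q gives Q* = 29 and P* = 28.
With the subsidy, sellers receive Ps = Pb + 14 for each unit, where Pb is the price buyers pay.
On the curves, Pb = 31.625 - 0.125Q and Ps = 139/6 + (1/6)Q; the wedge Ps − Pb = 14 gives 139/6 + (1/6)Q − (31.625 - 0.125Q) = 14, so Q' = 77.
Then Pb = 31.625 − 0.125·77 = 22 and Ps = 139/6 + (1/6)·77 = 36.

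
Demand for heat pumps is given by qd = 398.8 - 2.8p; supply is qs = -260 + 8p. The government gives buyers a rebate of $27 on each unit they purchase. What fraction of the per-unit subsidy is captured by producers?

Producer share = 7/27

Pre-subsidy: 398.8 - 2.8p = -260 + 8p gives p* = 61, q* = 228.
With the rebate, buyers effectively pay pb = ps − 27, where ps is the price sellers receive.
Demand in terms of ps becomes qd = 398.8 − 2.8(ps − 27) = 474.4 - 2.8ps. Setting this equal to supply: 474.4 - 2.8ps = -260 + 8ps, so ps = 68.
Buyers pay pb = 68 − 27 = 41; q' = -260 + 8·68 = 284.
Buyers' price falls by p* − pb = 61 − 41 = 20; sellers' price rises by ps − p* = 68 − 61 = 7.
So producers capture 7/27 = 7/27 of each unit of subsidy.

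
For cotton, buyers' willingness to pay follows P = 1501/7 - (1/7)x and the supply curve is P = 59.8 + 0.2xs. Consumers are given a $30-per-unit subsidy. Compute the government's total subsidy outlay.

Government cost = $16155

Pre-subsidy: 1501/7 - (1/7)x = 59.8 + 0.2x gives x* = 451 and P* = 150.
With the rebate, buyers effectively pay Pb = Ps − 30, where Ps is the price sellers receive.
On the curves, Pb = 1501/7 - (1/7)x and Ps = 59.8 + 0.2x; the wedge Ps − Pb = 30 gives 59.8 + 0.2x − (1501/7 - (1/7)x) = 30, so x' = 538.5.
Then Pb = 1501/7 − (1/7)·538.5 = 137.5 and Ps = 59.8 + 0.2·538.5 = 167.5.
Government outlay = subsidy × quantity = 30 × 538.5 = 16155.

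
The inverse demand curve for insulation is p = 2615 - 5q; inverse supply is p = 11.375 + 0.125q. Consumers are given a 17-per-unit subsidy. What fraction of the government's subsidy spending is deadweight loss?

Pre-subsidy: 2615 - 5q = 11.375 + 0.125q gives q* = 20829/41 and p* = 3070/41.
With the rebate, buyers effectively pay pb = ps − 17, where ps is the price sellers receive.
On the curves, pb = 2615 - 5q and ps = 11.375 + 0.125q; the wedge ps − pb = 17 gives 11.375 + 0.125q − (2615 - 5q) = 17, so q' = 20965/41.
Then pb = 2615 − 5·(20965/41) = 2390/41 and ps = 11.375 + 0.125·(20965/41) = 3087/41.
ΔCS = ½(20829/41 + 20965/41)(3070/41 − 2390/41) = 14209960/1681; ΔPS = ½(20829/41 + 20965/41)(3087/41 − 3070/41) = 355249/1681.
Government spending = 17 × 20965/41 = 356405/41.
DWL = ½ × 17 × (20965/41 − 20829/41) = 1156/41; fraction = (1156/41) / (356405/41) = 68/20965.

DWL / government spending = 68/20965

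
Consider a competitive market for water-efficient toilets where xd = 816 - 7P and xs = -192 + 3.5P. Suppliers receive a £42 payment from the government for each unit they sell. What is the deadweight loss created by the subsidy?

Deadweight loss = £2058

Pre-subsidy: 816 - 7P = -192 + 3.5P gives P* = 96, x* = 144.
With the subsidy, sellers receive Ps = Pb + 42 for each unit, where Pb is the price buyers pay.
Supply in terms of Pb becomes xs = -192 + 3.5(Pb + 42) = -45 + 3.5Pb. Setting this equal to demand: 816 - 7Pb = -45 + 3.5Pb, so Pb = 82.
Sellers receive Ps = 82 + 42 = 124; x' = 816 − 7·82 = 242.
The subsidy expands output by 242 − 144 = 98 past the efficient level; on those units the gap between marginal cost and willingness to pay runs from 0 up to 42.
DWL = ½ × 42 × 98 = 2058.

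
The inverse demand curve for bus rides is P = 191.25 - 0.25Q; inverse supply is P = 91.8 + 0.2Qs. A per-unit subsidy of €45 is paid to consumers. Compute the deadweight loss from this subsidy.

Deadweight loss = €2250

Pre-subsidy: 191.25 - 0.25Q = 91.8 + 0.2Q gives Q* = 221 and P* = 136.
With the rebate, buyers effectively pay Pb = Ps − 45, where Ps is the price sellers receive.
On the curves, Pb = 191.25 - 0.25Q and Ps = 91.8 + 0.2Q; the wedge Ps − Pb = 45 gives 91.8 + 0.2Q − (191.25 - 0.25Q) = 45, so Q' = 321.
Then Pb = 191.25 − 0.25·321 = 111 and Ps = 91.8 + 0.2·321 = 156.
The subsidy expands output by 321 − 221 = 100 past the efficient level; on those units the gap between marginal cost and willingness to pay runs from 0 up to 45.
DWL = ½ × 45 × 100 = 2250.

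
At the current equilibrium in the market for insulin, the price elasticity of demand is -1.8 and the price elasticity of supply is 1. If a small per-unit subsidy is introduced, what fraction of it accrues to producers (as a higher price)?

For a small subsidy around the equilibrium, the benefit split depends on the relative slopes, which at a point are proportional to the elasticities.
Buyer share = εs/(εs + |εd|) = 1/(1 + 1.8) = 5/14; seller share = |εd|/(εs + |εd|) = 9/14.
So producers capture 9/14 of the subsidy.

Producer share = 9/14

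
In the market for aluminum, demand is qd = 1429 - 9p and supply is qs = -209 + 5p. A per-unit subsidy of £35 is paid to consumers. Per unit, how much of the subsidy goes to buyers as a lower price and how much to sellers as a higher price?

Pre-subsidy: 1429 - 9p = -209 + 5p gives p* = 117, q* = 376.
With the rebate, buyers effectively pay pb = ps − 35, where ps is the price sellers receive.
Demand in terms of ps becomes qd = 1429 − 9(ps − 35) = 1744 - 9ps. Setting this equal to supply: 1744 - 9ps = -209 + 5ps, so ps = 139.5.
Buyers pay pb = 139.5 − 35 = 104.5; q' = -209 + 5·139.5 = 488.5.
Buyers' price falls by p* − pb = 117 − 104.5 = 12.5; sellers' price rises by ps − p* = 139.5 − 117 = 22.5.

Buyers gain £12.5 per unit; sellers gain £22.5 per unit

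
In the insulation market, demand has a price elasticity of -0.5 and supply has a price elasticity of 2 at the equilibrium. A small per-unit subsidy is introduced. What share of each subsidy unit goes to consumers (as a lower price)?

For a small subsidy around the equilibrium, the benefit split depends on the relative slopes, which at a point are proportional to the elasticities.
Buyer share = εs/(εs + |εd|) = 2/(2 + 0.5) = 0.8; seller share = |εd|/(εs + |εd|) = 0.2.

Consumer share = 0.8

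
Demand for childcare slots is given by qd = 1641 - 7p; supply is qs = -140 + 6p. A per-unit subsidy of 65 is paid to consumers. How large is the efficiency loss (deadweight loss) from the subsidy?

Pre-subsidy: 1641 - 7p = -140 + 6p gives p* = 137, q* = 682.
With the rebate, buyers effectively pay pb = ps − 65, where ps is the price sellers receive.
Demand in terms of ps becomes qd = 1641 − 7(ps − 65) = 2096 - 7ps. Setting this equal to supply: 2096 - 7ps = -140 + 6ps, so ps = 172.
Buyers pay pb = 172 − 65 = 107; q' = -140 + 6·172 = 892.
The subsidy expands output by 892 − 682 = 210 past the efficient level; on those units the gap between marginal cost and willingness to pay runs from 0 up to 65.
DWL = ½ × 65 × 210 = 6825.

Deadweight loss = 6825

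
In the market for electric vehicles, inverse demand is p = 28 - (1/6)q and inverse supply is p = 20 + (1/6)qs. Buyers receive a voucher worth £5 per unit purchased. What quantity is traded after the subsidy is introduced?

Pre-subsidy: 28 - (1/6)q = 20 + (1/6)q gives q* = 24 and p* = 24.
With the rebate, buyers effectively pay pb = ps − 5, where ps is the price sellers receive.
On the curves, pb = 28 - (1/6)q and ps = 20 + (1/6)q; the wedge ps − pb = 5 gives 20 + (1/6)q − (28 - (1/6)q) = 5, so q' = 39.
Then pb = 28 − (1/6)·39 = 21.5 and ps = 20 + (1/6)·39 = 26.5.

q' = 39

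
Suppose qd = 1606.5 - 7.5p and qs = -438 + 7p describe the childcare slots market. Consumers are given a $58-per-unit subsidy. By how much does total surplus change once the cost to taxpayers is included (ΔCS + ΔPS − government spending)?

Pre-subsidy: 1606.5 - 7.5p = -438 + 7p gives p* = 141, q* = 549.
With the rebate, buyers effectively pay pb = ps − 58, where ps is the price sellers receive.
Demand in terms of ps becomes qd = 1606.5 − 7.5(ps − 58) = 2041.5 - 7.5ps. Setting this equal to supply: 2041.5 - 7.5ps = -438 + 7ps, so ps = 171.
Buyers pay pb = 171 − 58 = 113; q' = -438 + 7·171 = 759.
ΔCS = ½(549 + 759)(141 − 113) = 18312; ΔPS = ½(549 + 759)(171 − 141) = 19620.
Government spending = 58 × 759 = 44022.
Net change = 18312 + 19620 − 44022 = -6090. The loss equals the DWL triangle ½·58·210.

Net change in total surplus = -$6090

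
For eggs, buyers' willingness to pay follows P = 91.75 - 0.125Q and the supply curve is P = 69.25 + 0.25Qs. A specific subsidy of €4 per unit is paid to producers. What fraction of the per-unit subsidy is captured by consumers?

Consumer share = 1/3

Pre-subsidy: 91.75 - 0.125Q = 69.25 + 0.25Q gives Q* = 60 and P* = 84.25.
With the subsidy, sellers receive Ps = Pb + 4 for each unit, where Pb is the price buyers pay.
On the curves, Pb = 91.75 - 0.125Q and Ps = 69.25 + 0.25Q; the wedge Ps − Pb = 4 gives 69.25 + 0.25Q − (91.75 - 0.125Q) = 4, so Q' = 212/3.
Then Pb = 91.75 − 0.125·(212/3) = 995/12 and Ps = 69.25 + 0.25·(212/3) = 1043/12.
Buyers' price falls by P* − Pb = 84.25 − 995/12 = 4/3; sellers' price rises by Ps − P* = 1043/12 − 84.25 = 8/3.
So consumers capture (4/3)/4 = 1/3 of each unit of subsidy.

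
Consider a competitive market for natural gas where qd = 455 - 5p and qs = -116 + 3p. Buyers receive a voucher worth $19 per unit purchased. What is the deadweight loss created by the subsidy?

Pre-subsidy: 455 - 5p = -116 + 3p gives p* = 71.375, q* = 98.125.
With the rebate, buyers effectively pay pb = ps − 19, where ps is the price sellers receive.
Demand in terms of ps becomes qd = 455 − 5(ps − 19) = 550 - 5ps. Setting this equal to supply: 550 - 5ps = -116 + 3ps, so ps = 83.25.
Buyers pay pb = 83.25 − 19 = 64.25; q' = -116 + 3·83.25 = 133.75.
The subsidy expands output by 133.75 − 98.125 = 35.625 past the efficient level; on those units the gap between marginal cost and willingness to pay runs from 0 up to 19.
DWL = ½ × 19 × 35.625 = 338.4375.

Deadweight loss = $338.4375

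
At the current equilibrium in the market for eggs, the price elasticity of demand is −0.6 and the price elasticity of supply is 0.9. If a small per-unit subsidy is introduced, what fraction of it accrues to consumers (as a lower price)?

Consumer share = 0.6

For a small subsidy around the equilibrium, the benefit split depends on the relative slopes, which at a point are proportional to the elasticities.
Buyer share = εs/(εs + |εd|) = 0.9/(0.9 + 0.6) = 0.6; seller share = |εd|/(εs + |εd|) = 0.4.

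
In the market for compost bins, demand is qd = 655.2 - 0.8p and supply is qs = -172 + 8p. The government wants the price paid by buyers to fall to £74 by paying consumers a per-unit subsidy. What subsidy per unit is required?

At a buyer price of 74, quantity demanded is 655.2 − 0.8·74 = 596.
Sellers supply 596 only when they receive ps with -172 + 8·ps = 596, i.e. ps = 96.
s = ps − pb = 96 − 74 = 22.

Required subsidy s = £22 per unit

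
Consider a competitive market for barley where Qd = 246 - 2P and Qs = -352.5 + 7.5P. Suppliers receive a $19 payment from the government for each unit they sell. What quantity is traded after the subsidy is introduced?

Pre-subsidy: 246 - 2P = -352.5 + 7.5P gives P* = 63, Q* = 120.
With the subsidy, sellers receive Ps = Pb + 19 for each unit, where Pb is the price buyers pay.
Supply in terms of Pb becomes Qs = -352.5 + 7.5(Pb + 19) = -210 + 7.5Pb. Setting this equal to demand: 246 - 2Pb = -210 + 7.5Pb, so Pb = 48.
Sellers receive Ps = 48 + 19 = 67; Q' = 246 − 2·48 = 150.

Q' = 150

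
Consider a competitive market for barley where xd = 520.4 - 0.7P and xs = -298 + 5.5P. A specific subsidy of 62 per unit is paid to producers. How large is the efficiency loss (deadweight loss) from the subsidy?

Deadweight loss = 1193.5

Pre-subsidy: 520.4 - 0.7P = -298 + 5.5P gives P* = 132, x* = 428.
With the subsidy, sellers receive Ps = Pb + 62 for each unit, where Pb is the price buyers pay.
Supply in terms of Pb becomes xs = -298 + 5.5(Pb + 62) = 43 + 5.5Pb. Setting this equal to demand: 520.4 - 0.7Pb = 43 + 5.5Pb, so Pb = 77.
Sellers receive Ps = 77 + 62 = 139; x' = 520.4 − 0.7·77 = 466.5.
The subsidy expands output by 466.5 − 428 = 38.5 past the efficient level; on those units the gap between marginal cost and willingness to pay runs from 0 up to 62.
DWL = ½ × 62 × 38.5 = 1193.5.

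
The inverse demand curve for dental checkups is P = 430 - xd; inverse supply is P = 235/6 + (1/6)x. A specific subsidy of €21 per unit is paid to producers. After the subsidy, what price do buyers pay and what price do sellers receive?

Buyers pay €77; sellers receive €98

Pre-subsidy: 430 - x = 235/6 + (1/6)x gives x* = 335 and P* = 95.
With the subsidy, sellers receive Ps = Pb + 21 for each unit, where Pb is the price buyers pay.
On the curves, Pb = 430 - x and Ps = 235/6 + (1/6)x; the wedge Ps − Pb = 21 gives 235/6 + (1/6)x − (430 - x) = 21, so x' = 353.
Then Pb = 430 − 1·353 = 77 and Ps = 235/6 + (1/6)·353 = 98.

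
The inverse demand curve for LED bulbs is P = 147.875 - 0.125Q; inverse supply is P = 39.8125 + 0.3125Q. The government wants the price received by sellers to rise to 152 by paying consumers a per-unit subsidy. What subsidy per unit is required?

At a seller price of 152, quantity supplied is -127.4 + 3.2·152 = 359.
Buyers absorb 359 only when they pay Pb = 147.875 − 0.125·359 = 103.
s = Ps − Pb = 152 − 103 = 49.

Required subsidy s = 49 per unit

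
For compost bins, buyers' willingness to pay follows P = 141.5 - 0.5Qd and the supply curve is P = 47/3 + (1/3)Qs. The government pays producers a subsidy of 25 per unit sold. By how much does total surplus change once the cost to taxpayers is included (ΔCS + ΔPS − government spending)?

Net change in total surplus = -375

Pre-subsidy: 141.5 - 0.5Q = 47/3 + (1/3)Q gives Q* = 151 and P* = 66.
With the subsidy, sellers receive Ps = Pb + 25 for each unit, where Pb is the price buyers pay.
On the curves, Pb = 141.5 - 0.5Q and Ps = 47/3 + (1/3)Q; the wedge Ps − Pb = 25 gives 47/3 + (1/3)Q − (141.5 - 0.5Q) = 25, so Q' = 181.
Then Pb = 141.5 − 0.5·181 = 51 and Ps = 47/3 + (1/3)·181 = 76.
ΔCS = ½(151 + 181)(66 − 51) = 2490; ΔPS = ½(151 + 181)(76 − 66) = 1660.
Government spending = 25 × 181 = 4525.
Net change = 2490 + 1660 − 4525 = -375. The loss equals the DWL triangle ½·25·30.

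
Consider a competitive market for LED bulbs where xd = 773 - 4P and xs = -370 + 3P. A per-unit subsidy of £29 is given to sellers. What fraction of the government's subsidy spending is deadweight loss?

Pre-subsidy: 773 - 4P = -370 + 3P gives P* = 1143/7, x* = 839/7.
With the subsidy, sellers receive Ps = Pb + 29 for each unit, where Pb is the price buyers pay.
Supply in terms of Pb becomes xs = -370 + 3(Pb + 29) = -283 + 3Pb. Setting this equal to demand: 773 - 4Pb = -283 + 3Pb, so Pb = 1056/7.
Sellers receive Ps = 1056/7 + 29 = 1259/7; x' = 773 − 4·(1056/7) = 1187/7.
ΔCS = ½(839/7 + 1187/7)(1143/7 − 1056/7) = 88131/49; ΔPS = ½(839/7 + 1187/7)(1259/7 − 1143/7) = 117508/49.
Government spending = 29 × 1187/7 = 34423/7.
DWL = ½ × 29 × (1187/7 − 839/7) = 5046/7; fraction = (5046/7) / (34423/7) = 174/1187.

DWL / government spending = 174/1187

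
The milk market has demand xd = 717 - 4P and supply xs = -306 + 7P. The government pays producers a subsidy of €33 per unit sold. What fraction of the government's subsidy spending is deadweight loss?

Pre-subsidy: 717 - 4P = -306 + 7P gives P* = 93, x* = 345.
With the subsidy, sellers receive Ps = Pb + 33 for each unit, where Pb is the price buyers pay.
Supply in terms of Pb becomes xs = -306 + 7(Pb + 33) = -75 + 7Pb. Setting this equal to demand: 717 - 4Pb = -75 + 7Pb, so Pb = 72.
Sellers receive Ps = 72 + 33 = 105; x' = 717 − 4·72 = 429.
ΔCS = ½(345 + 429)(93 − 72) = 8127; ΔPS = ½(345 + 429)(105 − 93) = 4644.
Government spending = 33 × 429 = 14157.
DWL = ½ × 33 × (429 − 345) = 1386; fraction = 1386 / 14157 = 14/143.

DWL / government spending = 14/143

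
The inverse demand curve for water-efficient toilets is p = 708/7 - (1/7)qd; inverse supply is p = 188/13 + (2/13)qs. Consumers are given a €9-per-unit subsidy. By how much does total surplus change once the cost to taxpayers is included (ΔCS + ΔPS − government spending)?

Pre-subsidy: 708/7 - (1/7)q = 188/13 + (2/13)q gives q* = 7888/27 and p* = 1604/27.
With the rebate, buyers effectively pay pb = ps − 9, where ps is the price sellers receive.
On the curves, pb = 708/7 - (1/7)q and ps = 188/13 + (2/13)q; the wedge ps − pb = 9 gives 188/13 + (2/13)q − (708/7 - (1/7)q) = 9, so q' = 8707/27.
Then pb = 708/7 − (1/7)·(8707/27) = 1487/27 and ps = 188/13 + (2/13)·(8707/27) = 1730/27.
ΔCS = ½(7888/27 + 8707/27)(1604/27 − 1487/27) = 215735/162; ΔPS = ½(7888/27 + 8707/27)(1730/27 − 1604/27) = 116165/81.
Government spending = 9 × 8707/27 = 8707/3.
Net change = 215735/162 + 116165/81 − 8707/3 = -136.5. The loss equals the DWL triangle ½·9·91/3.

Net change in total surplus = -€136.5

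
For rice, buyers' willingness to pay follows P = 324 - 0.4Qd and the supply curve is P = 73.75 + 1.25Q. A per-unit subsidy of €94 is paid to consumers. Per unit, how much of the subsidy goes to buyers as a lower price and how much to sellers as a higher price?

Buyers gain 752/33 per unit; sellers gain 2350/33 per unit

Pre-subsidy: 324 - 0.4Q = 73.75 + 1.25Q gives Q* = 455/3 and P* = 790/3.
With the rebate, buyers effectively pay Pb = Ps − 94, where Ps is the price sellers receive.
On the curves, Pb = 324 - 0.4Q and Ps = 73.75 + 1.25Q; the wedge Ps − Pb = 94 gives 73.75 + 1.25Q − (324 - 0.4Q) = 94, so Q' = 2295/11.
Then Pb = 324 − 0.4·(2295/11) = 2646/11 and Ps = 73.75 + 1.25·(2295/11) = 3680/11.
Buyers' price falls by P* − Pb = 790/3 − 2646/11 = 752/33; sellers' price rises by Ps − P* = 3680/11 − 790/3 = 2350/33.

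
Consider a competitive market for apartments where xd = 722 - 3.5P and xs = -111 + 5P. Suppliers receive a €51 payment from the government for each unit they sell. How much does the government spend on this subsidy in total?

Government cost = €24684

Pre-subsidy: 722 - 3.5P = -111 + 5P gives P* = 98, x* = 379.
With the subsidy, sellers receive Ps = Pb + 51 for each unit, where Pb is the price buyers pay.
Supply in terms of Pb becomes xs = -111 + 5(Pb + 51) = 144 + 5Pb. Setting this equal to demand: 722 - 3.5Pb = 144 + 5Pb, so Pb = 68.
Sellers receive Ps = 68 + 51 = 119; x' = 722 − 3.5·68 = 484.
Government outlay = subsidy × quantity = 51 × 484 = 24684.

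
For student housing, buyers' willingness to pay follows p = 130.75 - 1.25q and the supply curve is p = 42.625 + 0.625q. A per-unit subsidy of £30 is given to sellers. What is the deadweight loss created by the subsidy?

Pre-subsidy: 130.75 - 1.25q = 42.625 + 0.625q gives q* = 47 and p* = 72.
With the subsidy, sellers receive ps = pb + 30 for each unit, where pb is the price buyers pay.
On the curves, pb = 130.75 - 1.25q and ps = 42.625 + 0.625q; the wedge ps − pb = 30 gives 42.625 + 0.625q − (130.75 - 1.25q) = 30, so q' = 63.
Then pb = 130.75 − 1.25·63 = 52 and ps = 42.625 + 0.625·63 = 82.
The subsidy expands output by 63 − 47 = 16 past the efficient level; on those units the gap between marginal cost and willingness to pay runs from 0 up to 30.
DWL = ½ × 30 × 16 = 240.

Deadweight loss = £240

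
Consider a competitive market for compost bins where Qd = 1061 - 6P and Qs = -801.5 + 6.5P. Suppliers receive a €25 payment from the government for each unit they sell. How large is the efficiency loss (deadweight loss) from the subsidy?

Pre-subsidy: 1061 - 6P = -801.5 + 6.5P gives P* = 149, Q* = 167.
With the subsidy, sellers receive Ps = Pb + 25 for each unit, where Pb is the price buyers pay.
Supply in terms of Pb becomes Qs = -801.5 + 6.5(Pb + 25) = -639 + 6.5Pb. Setting this equal to demand: 1061 - 6Pb = -639 + 6.5Pb, so Pb = 136.
Sellers receive Ps = 136 + 25 = 161; Q' = 1061 − 6·136 = 245.
The subsidy expands output by 245 − 167 = 78 past the efficient level; on those units the gap between marginal cost and willingness to pay runs from 0 up to 25.
DWL = ½ × 25 × 78 = 975.

Deadweight loss = €975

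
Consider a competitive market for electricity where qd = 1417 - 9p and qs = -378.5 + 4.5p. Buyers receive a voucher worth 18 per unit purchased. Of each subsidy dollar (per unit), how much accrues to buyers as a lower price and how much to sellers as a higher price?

Buyers gain 6 per unit; sellers gain 12 per unit

Pre-subsidy: 1417 - 9p = -378.5 + 4.5p gives p* = 133, q* = 220.
With the rebate, buyers effectively pay pb = ps − 18, where ps is the price sellers receive.
Demand in terms of ps becomes qd = 1417 − 9(ps − 18) = 1579 - 9ps. Setting this equal to supply: 1579 - 9ps = -378.5 + 4.5ps, so ps = 145.
Buyers pay pb = 145 − 18 = 127; q' = -378.5 + 4.5·145 = 274.
Buyers' price falls by p* − pb = 133 − 127 = 6; sellers' price rises by ps − p* = 145 − 133 = 12.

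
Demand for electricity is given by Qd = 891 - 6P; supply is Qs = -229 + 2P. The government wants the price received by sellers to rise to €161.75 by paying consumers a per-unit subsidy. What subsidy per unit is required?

At a seller price of 161.75, quantity supplied is -229 + 2·161.75 = 94.5.
Buyers absorb 94.5 only when they pay Pb with 891 − 6·Pb = 94.5, i.e. Pb = 132.75.
s = Ps − Pb = 161.75 − 132.75 = 29.

Required subsidy s = €29 per unit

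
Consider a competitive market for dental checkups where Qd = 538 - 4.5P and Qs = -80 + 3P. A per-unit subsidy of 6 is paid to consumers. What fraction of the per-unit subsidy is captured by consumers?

Pre-subsidy: 538 - 4.5P = -80 + 3P gives P* = 82.4, Q* = 167.2.
With the rebate, buyers effectively pay Pb = Ps − 6, where Ps is the price sellers receive.
Demand in terms of Ps becomes Qd = 538 − 4.5(Ps − 6) = 565 - 4.5Ps. Setting this equal to supply: 565 - 4.5Ps = -80 + 3Ps, so Ps = 86.
Buyers pay Pb = 86 − 6 = 80; Q' = -80 + 3·86 = 178.
Buyers' price falls by P* − Pb = 82.4 − 80 = 2.4; sellers' price rises by Ps − P* = 86 − 82.4 = 3.6.
So consumers capture 2.4/6 = 0.4 of each unit of subsidy.

Consumer share = 0.4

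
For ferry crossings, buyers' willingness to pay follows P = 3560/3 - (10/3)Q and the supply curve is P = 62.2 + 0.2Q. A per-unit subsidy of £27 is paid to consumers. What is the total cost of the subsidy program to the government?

Government cost = 466344/53

Pre-subsidy: 3560/3 - (10/3)Q = 62.2 + 0.2Q gives Q* = 16867/53 and P* = 6670/53.
With the rebate, buyers effectively pay Pb = Ps − 27, where Ps is the price sellers receive.
On the curves, Pb = 3560/3 - (10/3)Q and Ps = 62.2 + 0.2Q; the wedge Ps − Pb = 27 gives 62.2 + 0.2Q − (3560/3 - (10/3)Q) = 27, so Q' = 17272/53.
Then Pb = 3560/3 − (10/3)·(17272/53) = 5320/53 and Ps = 62.2 + 0.2·(17272/53) = 6751/53.
Government outlay = subsidy × quantity = 27 × 17272/53 = 466344/53.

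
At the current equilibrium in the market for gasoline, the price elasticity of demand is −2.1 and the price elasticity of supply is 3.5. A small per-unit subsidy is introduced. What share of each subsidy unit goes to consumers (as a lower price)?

Consumer share = 0.625

For a small subsidy around the equilibrium, the benefit split depends on the relative slopes, which at a point are proportional to the elasticities.
Buyer share = εs/(εs + |εd|) = 3.5/(3.5 + 2.1) = 0.625; seller share = |εd|/(εs + |εd|) = 0.375.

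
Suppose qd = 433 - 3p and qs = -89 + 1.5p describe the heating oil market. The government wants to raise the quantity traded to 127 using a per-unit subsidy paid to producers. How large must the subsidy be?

At q = 127, invert demand for the buyer price: pb = (433 − 127)/3 = 102; invert supply for the seller price: ps = (127 − (-89))/1.5 = 144.
The subsidy must fill the gap: s = ps − pb = 144 − 102 = 42.

Required subsidy s = 42 per unit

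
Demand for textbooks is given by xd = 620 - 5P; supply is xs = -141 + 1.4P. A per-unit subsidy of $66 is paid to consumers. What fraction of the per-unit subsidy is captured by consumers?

Consumer share = 0.21875

Pre-subsidy: 620 - 5P = -141 + 1.4P gives P* = 118.90625, x* = 25.46875.
With the rebate, buyers effectively pay Pb = Ps − 66, where Ps is the price sellers receive.
Demand in terms of Ps becomes xd = 620 − 5(Ps − 66) = 950 - 5Ps. Setting this equal to supply: 950 - 5Ps = -141 + 1.4Ps, so Ps = 170.46875.
Buyers pay Pb = 170.46875 − 66 = 104.46875; x' = -141 + 1.4·170.46875 = 97.65625.
Buyers' price falls by P* − Pb = 118.90625 − 104.46875 = 14.4375; sellers' price rises by Ps − P* = 170.46875 − 118.90625 = 51.5625.
So consumers capture 14.4375/66 = 0.21875 of each unit of subsidy.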